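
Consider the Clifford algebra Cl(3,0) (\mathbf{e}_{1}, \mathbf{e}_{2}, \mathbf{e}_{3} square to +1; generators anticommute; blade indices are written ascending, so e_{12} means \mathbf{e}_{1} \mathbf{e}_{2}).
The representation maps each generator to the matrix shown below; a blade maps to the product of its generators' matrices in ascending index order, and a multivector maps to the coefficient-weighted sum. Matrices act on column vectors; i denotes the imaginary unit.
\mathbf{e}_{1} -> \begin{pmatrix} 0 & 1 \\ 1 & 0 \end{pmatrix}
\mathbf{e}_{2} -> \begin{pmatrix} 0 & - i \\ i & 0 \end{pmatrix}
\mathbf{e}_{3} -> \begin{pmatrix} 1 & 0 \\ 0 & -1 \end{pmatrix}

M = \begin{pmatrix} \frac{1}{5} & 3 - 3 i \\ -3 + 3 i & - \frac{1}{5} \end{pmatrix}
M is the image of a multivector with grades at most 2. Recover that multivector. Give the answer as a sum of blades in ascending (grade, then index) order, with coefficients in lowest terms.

Method: 1, rho(e_{1}), rho(e_{2}), rho(e_{3}) form a trace-orthogonal basis of the 2x2 complex matrices (tr(X Y) = 2 if X = Y, else 0), so M = m0*1 + m1*rho(e_{1}) + m2*rho(e_{2}) + m3*rho(e_{3}) with m0 = tr(M)/2 = 0, m1 = tr(M rho(e_{1}))/2 = 0, m2 = tr(M rho(e_{2}))/2 = 3 + 3 i, m3 = tr(M rho(e_{3}))/2 = \frac{1}{5}.
Multiplying table entries, the bivector images are rho(e_{12}) = i*rho(e_{3}), rho(e_{13}) = -i*rho(e_{2}), rho(e_{23}) = i*rho(e_{1}); with real blade coefficients the real parts of m0..m3 are the coefficients of 1, e_{1}, e_{2}, e_{3} and the imaginary parts give the bivectors (e_{23}: Im m1, e_{13}: -Im m2, e_{12}: Im m3).
Answer: 3 e_{2} + \frac{1}{5} e_{3} - 3 e_{13}


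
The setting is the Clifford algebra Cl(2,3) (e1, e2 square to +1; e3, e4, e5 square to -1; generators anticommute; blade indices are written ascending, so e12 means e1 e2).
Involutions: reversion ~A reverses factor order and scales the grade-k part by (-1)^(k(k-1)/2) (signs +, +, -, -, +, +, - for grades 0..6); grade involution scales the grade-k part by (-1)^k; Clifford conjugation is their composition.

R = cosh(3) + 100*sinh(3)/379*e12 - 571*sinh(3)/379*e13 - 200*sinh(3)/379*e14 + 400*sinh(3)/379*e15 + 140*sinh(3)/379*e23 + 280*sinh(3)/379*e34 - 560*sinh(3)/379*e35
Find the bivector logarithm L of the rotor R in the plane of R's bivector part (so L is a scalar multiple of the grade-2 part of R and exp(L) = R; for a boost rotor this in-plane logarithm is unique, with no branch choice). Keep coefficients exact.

The scalar part of R is cosh(3), giving the rapidity magnitude (cosh is even); the bivector part supplies orientation, its quotient by sinh of the rapidity is the plane, and L = rapidity * plane — unique in that plane, since flipping both signs leaves L unchanged.
Concretely: cosh(rapidity) = cosh(3) gives rapidity = ±3, and since rapidity/sinh(rapidity) is even the sign is immaterial: L = (rapidity/sinh(rapidity)) * <R>_2 = (3/sinh(3)) * <R>_2.
Answer: 300/379*e12 - 1713/379*e13 - 600/379*e14 + 1200/379*e15 + 420/379*e23 + 840/379*e34 - 1680/379*e35


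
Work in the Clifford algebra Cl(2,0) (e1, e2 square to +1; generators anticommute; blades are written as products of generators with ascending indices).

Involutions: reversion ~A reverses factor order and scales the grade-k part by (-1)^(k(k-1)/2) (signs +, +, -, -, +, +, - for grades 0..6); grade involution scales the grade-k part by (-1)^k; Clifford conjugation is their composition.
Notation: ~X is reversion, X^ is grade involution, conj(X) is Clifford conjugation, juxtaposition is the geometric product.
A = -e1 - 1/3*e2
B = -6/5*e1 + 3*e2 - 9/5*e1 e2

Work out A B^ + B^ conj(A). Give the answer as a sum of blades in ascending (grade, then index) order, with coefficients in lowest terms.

first term: -1/5 - 3/5*e1 + 9/5*e2 + 17/5*e1 e2
second term: 1/5 - 3/5*e1 + 9/5*e2 + 17/5*e1 e2
Answer: -6/5*e1 + 18/5*e2 + 34/5*e1 e2


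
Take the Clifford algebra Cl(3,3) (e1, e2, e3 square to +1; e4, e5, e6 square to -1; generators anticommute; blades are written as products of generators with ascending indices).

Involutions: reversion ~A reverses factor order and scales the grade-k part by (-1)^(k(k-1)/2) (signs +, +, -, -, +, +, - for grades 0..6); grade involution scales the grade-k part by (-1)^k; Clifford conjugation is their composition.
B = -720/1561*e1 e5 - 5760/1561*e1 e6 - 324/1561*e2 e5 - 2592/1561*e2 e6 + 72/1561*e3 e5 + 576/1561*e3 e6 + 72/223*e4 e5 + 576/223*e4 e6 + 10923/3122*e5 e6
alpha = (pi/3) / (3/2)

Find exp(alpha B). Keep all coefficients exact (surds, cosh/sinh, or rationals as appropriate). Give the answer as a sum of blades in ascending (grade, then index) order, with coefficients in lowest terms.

B^2 term by term: the squares give (-720/1561)^2*(e1 e5)^2 + (-5760/1561)^2*(e1 e6)^2 + (-324/1561)^2*(e2 e5)^2 + (-2592/1561)^2*(e2 e6)^2 + (72/1561)^2*(e3 e5)^2 + (576/1561)^2*(e3 e6)^2 + (72/223)^2*(e4 e5)^2 + (576/223)^2*(e4 e6)^2 + (10923/3122)^2*(e5 e6)^2 = 518400/2436721*(+1) + 33177600/2436721*(+1) + 104976/2436721*(+1) + 6718464/2436721*(+1) + 5184/2436721*(+1) + 331776/2436721*(+1) + 5184/49729*(-1) + 331776/49729*(-1) + 119311929/9746884*(-1) = -9/4 (each basis 2-blade squares to minus the product of its generators' squares); cross terms between blades sharing an index anticommute and cancel; the commuting (index-disjoint) pairs give grade-4 terms 2*c*c'*(blade product), which cancel blade by blade — e1 e2 e5 e6: -3732480/2436721 + 3732480/2436721 = 0; e1 e3 e5 e6: 829440/2436721 - 829440/2436721 = 0; e1 e4 e5 e6: 829440/348103 - 829440/348103 = 0; e2 e3 e5 e6: 373248/2436721 - 373248/2436721 = 0; e2 e4 e5 e6: 373248/348103 - 373248/348103 = 0; e3 e4 e5 e6: -82944/348103 + 82944/348103 = 0 — confirming B is simple. So B^2 = -9/4.
B^2 = -9/4 — since the square is negative, the closed form is circular: l = 3/2, alpha*l = pi/3, so exp(alpha B) = cos(pi/3) + (sin(pi/3)/(3/2))*B = 1/2 + (sqrt(3)/3)*B.
Answer: 1/2 - 240*sqrt(3)/1561*e1 e5 - 1920*sqrt(3)/1561*e1 e6 - 108*sqrt(3)/1561*e2 e5 - 864*sqrt(3)/1561*e2 e6 + 24*sqrt(3)/1561*e3 e5 + 192*sqrt(3)/1561*e3 e6 + 24*sqrt(3)/223*e4 e5 + 192*sqrt(3)/223*e4 e6 + 3641*sqrt(3)/3122*e5 e6


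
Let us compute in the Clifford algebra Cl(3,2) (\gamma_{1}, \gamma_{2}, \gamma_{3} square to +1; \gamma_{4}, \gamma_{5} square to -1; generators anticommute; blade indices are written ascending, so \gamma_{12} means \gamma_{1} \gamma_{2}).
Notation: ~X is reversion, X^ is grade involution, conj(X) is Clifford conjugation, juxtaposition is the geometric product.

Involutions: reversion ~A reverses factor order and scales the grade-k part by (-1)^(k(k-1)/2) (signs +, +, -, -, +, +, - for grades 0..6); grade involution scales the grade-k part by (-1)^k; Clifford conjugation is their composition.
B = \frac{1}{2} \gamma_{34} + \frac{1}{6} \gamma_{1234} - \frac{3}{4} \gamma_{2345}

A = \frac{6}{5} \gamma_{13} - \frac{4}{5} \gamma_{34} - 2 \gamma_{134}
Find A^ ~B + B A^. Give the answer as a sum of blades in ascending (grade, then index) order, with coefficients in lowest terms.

first term: \frac{2}{5} - \gamma_{1} + \frac{1}{3} \gamma_{2} - \frac{2}{15} \gamma_{12} - \frac{3}{5} \gamma_{14} + \frac{1}{5} \gamma_{24} + \frac{3}{5} \gamma_{25} - \frac{3}{2} \gamma_{125} + \frac{9}{10} \gamma_{1245}
second term: -\frac{2}{5} + \gamma_{1} - \frac{1}{3} \gamma_{2} - \frac{2}{15} \gamma_{12} - \frac{3}{5} \gamma_{14} + \frac{1}{5} \gamma_{24} + \frac{3}{5} \gamma_{25} - \frac{3}{2} \gamma_{125} - \frac{9}{10} \gamma_{1245}
Answer: -\frac{4}{15} \gamma_{12} - \frac{6}{5} \gamma_{14} + \frac{2}{5} \gamma_{24} + \frac{6}{5} \gamma_{25} - 3 \gamma_{125}


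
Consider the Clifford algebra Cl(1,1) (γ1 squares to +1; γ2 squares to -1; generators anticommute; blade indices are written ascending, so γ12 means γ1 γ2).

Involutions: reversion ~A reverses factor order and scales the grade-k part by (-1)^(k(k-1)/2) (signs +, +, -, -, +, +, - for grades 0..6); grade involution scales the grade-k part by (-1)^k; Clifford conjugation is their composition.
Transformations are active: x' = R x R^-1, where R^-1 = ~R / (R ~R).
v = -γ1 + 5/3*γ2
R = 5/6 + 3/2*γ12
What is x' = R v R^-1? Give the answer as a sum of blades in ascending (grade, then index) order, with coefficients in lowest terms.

~R = 5/6 - 3/2*γ12, and R ~R = -14/9, so R^-1 = ~R / (-14/9).
R v = -10/3*γ1 + 26/9*γ2
Answer: 32/7*γ1 - 100/21*γ2


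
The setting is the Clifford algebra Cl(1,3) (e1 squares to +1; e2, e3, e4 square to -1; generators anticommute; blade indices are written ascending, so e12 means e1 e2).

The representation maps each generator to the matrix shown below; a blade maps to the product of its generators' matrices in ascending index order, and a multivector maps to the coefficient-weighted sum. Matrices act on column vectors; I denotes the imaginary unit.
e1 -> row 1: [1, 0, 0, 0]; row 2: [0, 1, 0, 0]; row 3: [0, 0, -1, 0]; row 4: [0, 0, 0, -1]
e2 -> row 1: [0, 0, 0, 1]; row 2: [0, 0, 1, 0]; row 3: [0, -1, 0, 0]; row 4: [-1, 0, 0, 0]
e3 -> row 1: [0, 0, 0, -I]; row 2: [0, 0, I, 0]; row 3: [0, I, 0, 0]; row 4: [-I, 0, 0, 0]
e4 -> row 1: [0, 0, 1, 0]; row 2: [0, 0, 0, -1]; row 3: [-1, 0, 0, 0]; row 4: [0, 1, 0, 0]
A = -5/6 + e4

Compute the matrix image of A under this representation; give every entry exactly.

M = (-5/6)*1 + (1)*rho(e4), summed entrywise (1 is the identity matrix):
Answer: row 1: [-5/6, 0, 1, 0]; row 2: [0, -5/6, 0, -1]; row 3: [-1, 0, -5/6, 0]; row 4: [0, 1, 0, -5/6]


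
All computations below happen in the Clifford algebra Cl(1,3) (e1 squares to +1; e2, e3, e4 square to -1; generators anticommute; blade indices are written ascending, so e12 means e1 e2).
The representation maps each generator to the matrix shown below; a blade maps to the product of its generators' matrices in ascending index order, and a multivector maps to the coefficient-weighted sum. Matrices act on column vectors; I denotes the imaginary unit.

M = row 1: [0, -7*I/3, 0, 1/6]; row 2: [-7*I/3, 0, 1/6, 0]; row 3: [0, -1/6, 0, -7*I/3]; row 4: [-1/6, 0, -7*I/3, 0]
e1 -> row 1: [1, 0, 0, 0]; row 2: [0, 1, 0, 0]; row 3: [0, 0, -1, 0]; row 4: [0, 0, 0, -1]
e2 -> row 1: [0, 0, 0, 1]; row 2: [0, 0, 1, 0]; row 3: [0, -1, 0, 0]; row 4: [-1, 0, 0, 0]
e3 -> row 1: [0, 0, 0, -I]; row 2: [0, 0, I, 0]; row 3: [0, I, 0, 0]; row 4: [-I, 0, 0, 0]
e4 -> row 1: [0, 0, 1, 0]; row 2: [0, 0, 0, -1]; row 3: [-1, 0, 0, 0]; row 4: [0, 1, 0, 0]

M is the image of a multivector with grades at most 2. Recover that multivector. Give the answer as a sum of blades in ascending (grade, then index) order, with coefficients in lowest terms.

Method: the blade images are trace-orthogonal — tr(rho(e_A) rho(e_B)^-1) = 4 if A = B and 0 otherwise — and rho(e_A)^-1 = (e_A)^2 * rho(e_A) with (e_A)^2 = +1 or -1, so the coefficient of e_A in the preimage is (e_A)^2 * tr(M rho(e_A))/4.
Nonzero projections over blades of grade <= 2: e2: (e2)^2 = -1, tr(M rho(e2)) = -2/3, coefficient 1/6; e34: (e34)^2 = -1, tr(M rho(e34)) = -28/3, coefficient 7/3. Every other blade of grade <= 2 projects to 0.
Answer: 1/6*e2 + 7/3*e34


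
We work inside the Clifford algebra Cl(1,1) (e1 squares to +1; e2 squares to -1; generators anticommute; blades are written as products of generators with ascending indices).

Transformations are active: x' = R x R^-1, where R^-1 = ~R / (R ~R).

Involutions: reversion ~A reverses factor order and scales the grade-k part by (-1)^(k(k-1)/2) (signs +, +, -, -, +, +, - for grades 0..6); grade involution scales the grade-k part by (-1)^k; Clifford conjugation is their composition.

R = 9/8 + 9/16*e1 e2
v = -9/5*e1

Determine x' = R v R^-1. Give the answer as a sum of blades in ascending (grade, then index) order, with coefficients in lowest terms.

~R = 9/8 - 9/16*e1 e2, and R ~R = 243/256, so R^-1 = ~R / (243/256).
R v = -81/40*e1 + 81/80*e2
Answer: -3*e1 + 12/5*e2


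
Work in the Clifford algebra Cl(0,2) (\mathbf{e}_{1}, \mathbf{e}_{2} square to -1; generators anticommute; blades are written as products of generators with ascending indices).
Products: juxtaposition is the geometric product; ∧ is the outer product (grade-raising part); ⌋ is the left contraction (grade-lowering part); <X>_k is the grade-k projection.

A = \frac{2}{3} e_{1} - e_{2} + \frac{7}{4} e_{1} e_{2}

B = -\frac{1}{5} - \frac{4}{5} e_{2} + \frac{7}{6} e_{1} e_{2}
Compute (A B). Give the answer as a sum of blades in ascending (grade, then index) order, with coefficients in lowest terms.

step 1: -\frac{341}{120} + \frac{1}{10} e_{1} - \frac{26}{45} e_{2} - \frac{53}{60} e_{1} e_{2}
Answer: -\frac{341}{120} + \frac{1}{10} e_{1} - \frac{26}{45} e_{2} - \frac{53}{60} e_{1} e_{2}


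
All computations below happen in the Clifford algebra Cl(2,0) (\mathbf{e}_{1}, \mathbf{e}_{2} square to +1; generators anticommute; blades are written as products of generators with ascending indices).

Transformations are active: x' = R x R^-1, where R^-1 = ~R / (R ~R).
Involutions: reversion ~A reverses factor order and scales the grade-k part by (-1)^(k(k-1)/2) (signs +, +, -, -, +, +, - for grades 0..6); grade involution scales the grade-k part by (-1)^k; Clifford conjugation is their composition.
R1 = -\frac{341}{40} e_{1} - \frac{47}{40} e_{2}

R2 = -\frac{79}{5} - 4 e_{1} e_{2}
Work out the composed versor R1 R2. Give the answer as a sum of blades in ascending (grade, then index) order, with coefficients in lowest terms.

Distribute over the terms of R1 (each basis-blade product reordered to ascending indices, repeated generators contracted through their squares):
(-\frac{341}{40} e_{1}) R2 = \frac{26939}{200} e_{1} + \frac{341}{10} e_{2}
(-\frac{47}{40} e_{2}) R2 = -\frac{47}{10} e_{1} + \frac{3713}{200} e_{2}
Summing the partial products and collecting blades:
Answer: \frac{25999}{200} e_{1} + \frac{10533}{200} e_{2}


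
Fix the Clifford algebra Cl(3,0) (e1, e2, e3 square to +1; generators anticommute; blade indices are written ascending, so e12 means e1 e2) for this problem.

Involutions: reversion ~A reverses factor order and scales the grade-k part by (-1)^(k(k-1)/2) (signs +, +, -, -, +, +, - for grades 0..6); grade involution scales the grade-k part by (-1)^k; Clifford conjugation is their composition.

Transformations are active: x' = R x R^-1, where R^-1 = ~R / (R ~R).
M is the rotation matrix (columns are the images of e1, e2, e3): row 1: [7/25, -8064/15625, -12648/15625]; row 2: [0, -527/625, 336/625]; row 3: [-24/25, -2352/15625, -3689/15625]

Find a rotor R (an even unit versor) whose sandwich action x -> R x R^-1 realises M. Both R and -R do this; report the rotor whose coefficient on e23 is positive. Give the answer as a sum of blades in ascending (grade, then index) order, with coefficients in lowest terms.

Method: write R = a + b12*e12 + b13*e13 + b23*e23 with a^2 + b12^2 + b13^2 + b23^2 = 1 (so R^-1 = ~R). Expanding the columns R e_j ~R gives tr M = 4a^2 - 1 and, from the antisymmetric part, M21 - M12 = -4a*b12, M13 - M31 = 4a*b13, M32 - M23 = -4a*b23.
Here tr M = -12489/15625, so a^2 = (1 + tr M)/4 = 784/15625 and a = ±28/125. Taking a = 28/125: M21 - M12 = 8064/15625, M13 - M31 = 2352/15625, M32 - M23 = -10752/15625, giving b12 = -72/125, b13 = 21/125, b23 = 96/125, i.e. R = 28/125 - 72/125*e12 + 21/125*e13 + 96/125*e23.
Its e23 coefficient is already positive.
Answer: 28/125 - 72/125*e12 + 21/125*e13 + 96/125*e23. Uniqueness: Spin(3) -> SO(3) maps R and -R to the same rotation of trace -12489/15625; fixing the sign of the e23 coefficient removes the ambiguity.


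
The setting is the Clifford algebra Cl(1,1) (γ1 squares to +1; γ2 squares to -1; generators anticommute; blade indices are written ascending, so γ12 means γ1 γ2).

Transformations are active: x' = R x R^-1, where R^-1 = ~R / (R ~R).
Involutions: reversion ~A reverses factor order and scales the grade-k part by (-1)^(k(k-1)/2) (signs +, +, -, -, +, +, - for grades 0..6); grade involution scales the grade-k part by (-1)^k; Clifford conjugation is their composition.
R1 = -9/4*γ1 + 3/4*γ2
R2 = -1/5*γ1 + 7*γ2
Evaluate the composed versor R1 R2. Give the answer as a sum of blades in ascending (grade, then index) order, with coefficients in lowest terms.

Distribute over the terms of R1 (each basis-blade product reordered to ascending indices, repeated generators contracted through their squares):
(-9/4*γ1) R2 = 9/20 - 63/4*γ12
(3/4*γ2) R2 = -21/4 + 3/20*γ12
Summing the partial products and collecting blades:
Answer: -24/5 - 78/5*γ12


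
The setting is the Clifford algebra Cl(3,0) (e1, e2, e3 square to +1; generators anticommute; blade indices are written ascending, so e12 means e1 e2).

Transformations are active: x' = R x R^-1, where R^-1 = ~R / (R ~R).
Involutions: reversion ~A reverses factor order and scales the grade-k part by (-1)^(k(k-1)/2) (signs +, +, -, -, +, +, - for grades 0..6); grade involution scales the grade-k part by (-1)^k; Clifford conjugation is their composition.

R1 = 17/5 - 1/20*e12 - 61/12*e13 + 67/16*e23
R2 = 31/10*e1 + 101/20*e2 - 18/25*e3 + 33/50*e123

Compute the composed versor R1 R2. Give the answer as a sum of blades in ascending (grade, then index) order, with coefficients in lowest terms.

Distribute over the terms of R1 (each basis-blade product reordered to ascending indices, repeated generators contracted through their squares):
(17/5) R2 = 527/50*e1 + 1717/100*e2 - 306/125*e3 + 561/250*e123
(-1/20*e12) R2 = -101/400*e1 + 31/200*e2 + 33/1000*e3 + 9/250*e123
(-61/12*e13) R2 = 183/50*e1 - 671/200*e2 + 1891/120*e3 + 6161/240*e123
(67/16*e23) R2 = -2211/800*e1 - 603/200*e2 - 6767/320*e3 + 2077/160*e123
Summing the partial products and collecting blades:
Answer: 8947/800*e1 + 2191/200*e2 - 37457/4800*e3 + 98237/2400*e123


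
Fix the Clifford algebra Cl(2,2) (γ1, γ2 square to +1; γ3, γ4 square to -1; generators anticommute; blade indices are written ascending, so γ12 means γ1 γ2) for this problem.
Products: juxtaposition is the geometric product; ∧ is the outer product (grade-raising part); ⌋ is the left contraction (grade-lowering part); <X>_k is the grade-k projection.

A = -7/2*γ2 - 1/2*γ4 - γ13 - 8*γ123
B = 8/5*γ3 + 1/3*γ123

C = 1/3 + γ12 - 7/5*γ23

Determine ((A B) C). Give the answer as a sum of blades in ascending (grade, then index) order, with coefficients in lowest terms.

step 1: -8/3 + 8/5*γ1 + 1/3*γ2 + 64/5*γ12 + 7/6*γ13 - 28/5*γ23 + 4/5*γ34 + 1/6*γ1234
step 2: -1316/225 + 1/5*γ1 + 77/45*γ2 - 7/15*γ3 - 1/30*γ12 - 5369/450*γ13 - 7/30*γ14 + 91/30*γ23 - 28/25*γ24 + 1/10*γ34 - 56/25*γ123 + 77/90*γ1234
Answer: -1316/225 + 1/5*γ1 + 77/45*γ2 - 7/15*γ3 - 1/30*γ12 - 5369/450*γ13 - 7/30*γ14 + 91/30*γ23 - 28/25*γ24 + 1/10*γ34 - 56/25*γ123 + 77/90*γ1234


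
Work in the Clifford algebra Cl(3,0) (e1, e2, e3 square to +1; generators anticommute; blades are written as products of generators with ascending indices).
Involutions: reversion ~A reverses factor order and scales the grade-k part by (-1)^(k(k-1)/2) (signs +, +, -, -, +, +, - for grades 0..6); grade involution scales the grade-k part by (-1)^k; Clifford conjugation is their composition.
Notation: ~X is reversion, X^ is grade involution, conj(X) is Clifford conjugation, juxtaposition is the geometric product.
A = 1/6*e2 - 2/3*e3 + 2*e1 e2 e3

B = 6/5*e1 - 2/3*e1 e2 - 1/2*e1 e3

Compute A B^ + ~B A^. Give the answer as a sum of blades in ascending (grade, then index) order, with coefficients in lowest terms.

first term: -2/9*e1 - e2 + 4/3*e3 + 1/5*e1 e2 - 4/5*e1 e3 - 12/5*e2 e3 + 19/36*e1 e2 e3
second term: 2/9*e1 - e2 + 4/3*e3 - 1/5*e1 e2 + 4/5*e1 e3 - 12/5*e2 e3 + 19/36*e1 e2 e3
Answer: -2*e2 + 8/3*e3 - 24/5*e2 e3 + 19/18*e1 e2 e3


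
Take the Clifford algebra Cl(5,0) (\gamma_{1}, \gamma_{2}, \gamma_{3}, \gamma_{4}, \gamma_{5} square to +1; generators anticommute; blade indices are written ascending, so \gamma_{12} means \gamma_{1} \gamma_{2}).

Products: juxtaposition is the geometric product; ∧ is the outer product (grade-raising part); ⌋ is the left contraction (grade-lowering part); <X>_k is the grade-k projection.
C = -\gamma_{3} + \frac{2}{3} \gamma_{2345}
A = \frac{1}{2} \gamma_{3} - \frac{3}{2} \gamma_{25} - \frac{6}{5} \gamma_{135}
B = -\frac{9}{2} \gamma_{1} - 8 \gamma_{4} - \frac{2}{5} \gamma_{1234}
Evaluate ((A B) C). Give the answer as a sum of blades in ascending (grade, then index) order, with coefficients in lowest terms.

step 1: \frac{9}{4} \gamma_{13} - 4 \gamma_{34} + \frac{27}{5} \gamma_{35} - \frac{1}{5} \gamma_{124} + \frac{27}{4} \gamma_{125} - \frac{288}{25} \gamma_{245} - \frac{51}{5} \gamma_{1345}
step 2: -\frac{9}{4} \gamma_{1} + \frac{192}{25} \gamma_{3} - 4 \gamma_{4} + \frac{27}{5} \gamma_{5} - \frac{34}{5} \gamma_{12} + \frac{18}{5} \gamma_{24} + \frac{8}{3} \gamma_{25} - \frac{9}{2} \gamma_{134} - \frac{2}{15} \gamma_{135} + \frac{51}{5} \gamma_{145} - \frac{1}{5} \gamma_{1234} + \frac{27}{4} \gamma_{1235} - \frac{3}{2} \gamma_{1245} + \frac{288}{25} \gamma_{2345}
Answer: -\frac{9}{4} \gamma_{1} + \frac{192}{25} \gamma_{3} - 4 \gamma_{4} + \frac{27}{5} \gamma_{5} - \frac{34}{5} \gamma_{12} + \frac{18}{5} \gamma_{24} + \frac{8}{3} \gamma_{25} - \frac{9}{2} \gamma_{134} - \frac{2}{15} \gamma_{135} + \frac{51}{5} \gamma_{145} - \frac{1}{5} \gamma_{1234} + \frac{27}{4} \gamma_{1235} - \frac{3}{2} \gamma_{1245} + \frac{288}{25} \gamma_{2345}


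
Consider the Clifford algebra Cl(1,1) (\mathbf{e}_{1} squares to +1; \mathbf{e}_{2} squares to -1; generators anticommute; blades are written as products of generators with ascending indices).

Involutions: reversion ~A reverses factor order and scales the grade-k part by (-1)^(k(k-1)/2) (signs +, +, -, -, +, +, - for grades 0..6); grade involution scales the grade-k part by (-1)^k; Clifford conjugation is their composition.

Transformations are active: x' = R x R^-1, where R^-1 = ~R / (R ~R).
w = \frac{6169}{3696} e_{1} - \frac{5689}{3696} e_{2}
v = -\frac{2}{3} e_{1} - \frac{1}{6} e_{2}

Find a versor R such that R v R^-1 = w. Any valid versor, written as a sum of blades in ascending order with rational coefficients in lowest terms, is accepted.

A norm check does it: q(v) = q(w) = \frac{5}{12}, hence R = v + w = \frac{1235}{1232} e_{1} - \frac{6305}{3696} e_{2} realises the map — parallel part kept, (v - w)/2 negated, v carried to w.
Answer: \frac{1235}{1232} e_{1} - \frac{6305}{3696} e_{2}


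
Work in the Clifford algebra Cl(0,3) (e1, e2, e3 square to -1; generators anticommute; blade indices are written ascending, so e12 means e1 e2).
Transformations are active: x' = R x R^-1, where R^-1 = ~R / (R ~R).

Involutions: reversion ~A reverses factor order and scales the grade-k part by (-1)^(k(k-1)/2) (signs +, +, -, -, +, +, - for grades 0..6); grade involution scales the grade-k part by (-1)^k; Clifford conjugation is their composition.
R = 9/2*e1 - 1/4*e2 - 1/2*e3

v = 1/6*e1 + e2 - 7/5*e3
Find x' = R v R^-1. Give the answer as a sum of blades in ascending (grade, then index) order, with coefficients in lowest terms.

~R = 9/2*e1 - 1/4*e2 - 1/2*e3, and R ~R = -329/16, so R^-1 = ~R / (-329/16).
R v = -6/5 + 109/24*e12 - 373/60*e13 + 17/20*e23
Answer: 3539/9870*e1 - 1693/1645*e2 + 2207/1645*e3


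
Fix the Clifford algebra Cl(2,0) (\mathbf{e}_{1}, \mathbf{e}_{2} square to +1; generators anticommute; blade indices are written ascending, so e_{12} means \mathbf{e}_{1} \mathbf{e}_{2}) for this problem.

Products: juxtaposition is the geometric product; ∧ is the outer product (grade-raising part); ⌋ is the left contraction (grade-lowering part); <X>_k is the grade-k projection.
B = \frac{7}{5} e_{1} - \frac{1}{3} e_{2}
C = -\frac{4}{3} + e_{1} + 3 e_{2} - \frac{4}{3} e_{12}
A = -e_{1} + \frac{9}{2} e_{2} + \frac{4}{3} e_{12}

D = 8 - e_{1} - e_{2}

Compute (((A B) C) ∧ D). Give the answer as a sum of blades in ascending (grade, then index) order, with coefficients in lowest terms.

step 1: -\frac{29}{10} - \frac{4}{9} e_{1} - \frac{28}{15} e_{2} - \frac{179}{30} e_{12}
step 2: -\frac{152}{15} - \frac{3064}{135} e_{1} + \frac{47}{135} e_{2} + \frac{556}{45} e_{12}
step 3: -\frac{1216}{15} - \frac{23144}{135} e_{1} + \frac{1744}{135} e_{2} + \frac{1097}{9} e_{12}
Answer: -\frac{1216}{15} - \frac{23144}{135} e_{1} + \frac{1744}{135} e_{2} + \frac{1097}{9} e_{12}


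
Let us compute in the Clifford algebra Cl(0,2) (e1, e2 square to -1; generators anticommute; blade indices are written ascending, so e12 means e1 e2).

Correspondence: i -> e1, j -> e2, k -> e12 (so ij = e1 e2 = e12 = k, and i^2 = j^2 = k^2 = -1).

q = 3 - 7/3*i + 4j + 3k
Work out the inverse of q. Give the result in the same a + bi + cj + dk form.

In blades: q = 3 - 7/3*e1 + 4*e2 + 3*e12.
With qbar = 3 + 7/3*e1 - 4*e2 - 3*e12 (scalar fixed, mapped units negated), q qbar = 355/9 (the sum of squared coefficients), so q^-1 = qbar / (355/9) = 27/355 + 21/355*e1 - 36/355*e2 - 27/355*e12; translating back:
Answer: 27/355 + 21/355*i - 36/355*j - 27/355*k


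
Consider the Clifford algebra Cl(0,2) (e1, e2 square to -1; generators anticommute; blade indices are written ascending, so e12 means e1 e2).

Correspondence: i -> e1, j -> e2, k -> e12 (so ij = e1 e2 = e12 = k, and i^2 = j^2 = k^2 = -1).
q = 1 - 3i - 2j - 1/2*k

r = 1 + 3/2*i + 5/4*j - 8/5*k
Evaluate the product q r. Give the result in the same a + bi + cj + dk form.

In blades: q = 1 - 3*e1 - 2*e2 - 1/2*e12, r = 1 + 3/2*e1 + 5/4*e2 - 8/5*e12.
Distribute q over r term by term (generator squares from the signature, products reordered to ascending indices): (1)*r = 1 + 3/2*e1 + 5/4*e2 - 8/5*e12; (-3*e1)*r = 9/2 - 3*e1 - 24/5*e2 - 15/4*e12; (-2*e2)*r = 5/2 + 16/5*e1 - 2*e2 + 3*e12; (-1/2*e12)*r = -4/5 + 5/8*e1 - 3/4*e2 - 1/2*e12.
Sum: 36/5 + 93/40*e1 - 63/10*e2 - 57/20*e12; translating back through the correspondence:
Answer: 36/5 + 93/40*i - 63/10*j - 57/20*k


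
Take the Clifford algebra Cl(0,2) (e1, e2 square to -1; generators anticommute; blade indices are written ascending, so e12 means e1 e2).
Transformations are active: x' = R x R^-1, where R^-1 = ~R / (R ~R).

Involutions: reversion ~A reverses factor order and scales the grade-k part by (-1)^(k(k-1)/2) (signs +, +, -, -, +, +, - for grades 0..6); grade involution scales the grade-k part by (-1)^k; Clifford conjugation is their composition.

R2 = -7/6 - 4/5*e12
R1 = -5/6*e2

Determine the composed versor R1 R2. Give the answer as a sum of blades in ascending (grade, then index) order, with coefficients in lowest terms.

Distribute over the terms of R1 (each basis-blade product reordered to ascending indices, repeated generators contracted through their squares):
(-5/6*e2) R2 = 2/3*e1 + 35/36*e2
Answer: 2/3*e1 + 35/36*e2


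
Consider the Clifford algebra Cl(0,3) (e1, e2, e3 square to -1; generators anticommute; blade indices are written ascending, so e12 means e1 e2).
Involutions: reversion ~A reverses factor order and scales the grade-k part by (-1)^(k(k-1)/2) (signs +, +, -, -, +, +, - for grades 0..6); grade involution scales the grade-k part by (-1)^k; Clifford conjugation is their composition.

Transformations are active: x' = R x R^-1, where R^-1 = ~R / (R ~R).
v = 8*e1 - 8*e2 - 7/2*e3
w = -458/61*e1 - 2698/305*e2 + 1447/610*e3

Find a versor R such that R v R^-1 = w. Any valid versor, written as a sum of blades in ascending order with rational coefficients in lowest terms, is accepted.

A norm check does it: q(v) = q(w) = -561/4, hence R = v + w = 30/61*e1 - 5138/305*e2 - 344/305*e3 realises the map — parallel part kept, (v - w)/2 negated, v carried to w.
Answer: 30/61*e1 - 5138/305*e2 - 344/305*e3


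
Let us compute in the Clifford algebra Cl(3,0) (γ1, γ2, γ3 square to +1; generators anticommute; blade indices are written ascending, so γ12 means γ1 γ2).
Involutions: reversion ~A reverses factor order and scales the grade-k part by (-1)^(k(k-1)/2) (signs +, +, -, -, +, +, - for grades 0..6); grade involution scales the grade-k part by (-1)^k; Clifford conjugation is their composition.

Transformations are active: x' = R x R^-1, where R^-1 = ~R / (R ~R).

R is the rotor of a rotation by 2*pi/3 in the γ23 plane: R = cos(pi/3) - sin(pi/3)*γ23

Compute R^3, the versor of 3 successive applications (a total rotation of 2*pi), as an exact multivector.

Because a rotor carries half the rotation angle, composing 3 copies of this γ23-plane rotor multiplies the phase: 3*(pi/3) = pi, hence R^3 = cos(pi) - sin(pi)*γ23.
cos(pi) = -1 and sin(pi) = 0, so R^3 = -1. The total rotation 2*pi is 1 full turn, so every vector returns to itself, yet the rotor is -1, on the OTHER sheet of the double cover (an odd number of 2*pi turns).
Answer: -1


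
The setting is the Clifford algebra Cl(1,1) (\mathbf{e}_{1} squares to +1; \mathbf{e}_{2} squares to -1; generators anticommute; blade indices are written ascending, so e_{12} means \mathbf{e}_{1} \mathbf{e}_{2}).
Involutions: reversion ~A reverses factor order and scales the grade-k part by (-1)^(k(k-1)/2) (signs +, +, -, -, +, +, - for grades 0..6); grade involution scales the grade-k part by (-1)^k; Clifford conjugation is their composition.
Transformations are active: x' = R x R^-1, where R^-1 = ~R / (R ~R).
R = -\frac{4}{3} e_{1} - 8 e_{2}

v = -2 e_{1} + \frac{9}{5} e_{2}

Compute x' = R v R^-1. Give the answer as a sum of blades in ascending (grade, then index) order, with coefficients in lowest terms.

~R = -\frac{4}{3} e_{1} - 8 e_{2}, and R ~R = -\frac{560}{9}, so R^-1 = ~R / (-\frac{560}{9}).
R v = \frac{256}{15} - \frac{92}{5} e_{12}
Answer: \frac{478}{175} e_{1} + \frac{453}{175} e_{2}


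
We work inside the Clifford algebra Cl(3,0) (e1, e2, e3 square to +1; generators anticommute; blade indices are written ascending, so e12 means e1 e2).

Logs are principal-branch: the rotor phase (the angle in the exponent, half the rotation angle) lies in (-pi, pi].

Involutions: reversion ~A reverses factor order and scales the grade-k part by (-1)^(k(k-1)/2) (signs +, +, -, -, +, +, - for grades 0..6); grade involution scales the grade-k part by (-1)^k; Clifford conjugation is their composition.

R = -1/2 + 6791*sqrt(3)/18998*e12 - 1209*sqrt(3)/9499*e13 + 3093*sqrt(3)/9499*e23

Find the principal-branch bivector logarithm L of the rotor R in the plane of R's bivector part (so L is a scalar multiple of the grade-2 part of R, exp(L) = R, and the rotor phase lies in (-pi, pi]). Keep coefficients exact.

The scalar part of R is -1/2, which pins the rotor phase on the principal branch; dividing the bivector part by the sine of that phase recovers the unit plane, and L is the phase times that plane.
Concretely: cos(phase) = -1/2 gives phase = ±2*pi/3, and since phase/sin(phase) is even the sign is immaterial: L = (phase/sin(phase)) * <R>_2 = (4*sqrt(3)*pi/9) * <R>_2.
Answer: 13582*pi/28497*e12 - 1612*pi/9499*e13 + 4124*pi/9499*e23


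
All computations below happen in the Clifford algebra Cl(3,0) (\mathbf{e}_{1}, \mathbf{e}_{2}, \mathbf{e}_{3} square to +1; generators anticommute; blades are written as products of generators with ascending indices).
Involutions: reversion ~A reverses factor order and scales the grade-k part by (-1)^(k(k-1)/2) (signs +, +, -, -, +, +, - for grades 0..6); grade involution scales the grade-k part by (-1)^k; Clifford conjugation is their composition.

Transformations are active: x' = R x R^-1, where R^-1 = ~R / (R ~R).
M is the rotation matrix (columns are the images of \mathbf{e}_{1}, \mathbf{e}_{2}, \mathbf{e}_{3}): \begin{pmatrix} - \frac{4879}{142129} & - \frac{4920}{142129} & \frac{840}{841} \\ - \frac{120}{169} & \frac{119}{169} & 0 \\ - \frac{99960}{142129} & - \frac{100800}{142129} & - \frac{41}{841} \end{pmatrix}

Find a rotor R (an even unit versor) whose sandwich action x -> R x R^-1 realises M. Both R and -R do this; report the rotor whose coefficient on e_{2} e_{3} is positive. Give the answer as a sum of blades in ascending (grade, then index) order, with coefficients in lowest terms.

Method: write R = a + b12*e_{1} e_{2} + b13*e_{1} e_{3} + b23*e_{2} e_{3} with a^2 + b12^2 + b13^2 + b23^2 = 1 (so R^-1 = ~R). Expanding the columns R e_j ~R gives tr M = 4a^2 - 1 and, from the antisymmetric part, M21 - M12 = -4a*b12, M13 - M31 = 4a*b13, M32 - M23 = -4a*b23.
Here tr M = \frac{88271}{142129}, so a^2 = (1 + tr M)/4 = \frac{57600}{142129} and a = ±\frac{240}{377}. Taking a = \frac{240}{377}: M21 - M12 = -\frac{96000}{142129}, M13 - M31 = \frac{241920}{142129}, M32 - M23 = -\frac{100800}{142129}, giving b12 = \frac{100}{377}, b13 = \frac{252}{377}, b23 = \frac{105}{377}, i.e. R = \frac{240}{377} + \frac{100}{377} e_{1} e_{2} + \frac{252}{377} e_{1} e_{3} + \frac{105}{377} e_{2} e_{3}.
Its e_{2} e_{3} coefficient is already positive.
Answer: \frac{240}{377} + \frac{100}{377} e_{1} e_{2} + \frac{252}{377} e_{1} e_{3} + \frac{105}{377} e_{2} e_{3}. Uniqueness: Spin(3) -> SO(3) maps R and -R to the same rotation of trace \frac{88271}{142129}; fixing the sign of the e_{2} e_{3} coefficient removes the ambiguity.


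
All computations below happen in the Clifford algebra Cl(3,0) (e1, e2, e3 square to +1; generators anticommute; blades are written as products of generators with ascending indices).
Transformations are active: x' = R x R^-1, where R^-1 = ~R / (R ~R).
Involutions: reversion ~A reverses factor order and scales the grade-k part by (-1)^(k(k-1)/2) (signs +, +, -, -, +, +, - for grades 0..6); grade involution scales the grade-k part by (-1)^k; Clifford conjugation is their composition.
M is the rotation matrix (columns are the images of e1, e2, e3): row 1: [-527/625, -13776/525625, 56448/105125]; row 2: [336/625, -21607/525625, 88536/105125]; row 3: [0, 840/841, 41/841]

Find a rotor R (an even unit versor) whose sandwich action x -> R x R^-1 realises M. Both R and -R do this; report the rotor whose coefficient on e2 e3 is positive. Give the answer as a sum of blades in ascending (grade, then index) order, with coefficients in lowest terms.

Method: write R = a + b12*e1 e2 + b13*e1 e3 + b23*e2 e3 with a^2 + b12^2 + b13^2 + b23^2 = 1 (so R^-1 = ~R). Expanding the columns R e_j ~R gives tr M = 4a^2 - 1 and, from the antisymmetric part, M21 - M12 = -4a*b12, M13 - M31 = 4a*b13, M32 - M23 = -4a*b23.
Here tr M = -439189/525625, so a^2 = (1 + tr M)/4 = 21609/525625 and a = ±147/725. Taking a = 147/725: M21 - M12 = 296352/525625, M13 - M31 = 56448/105125, M32 - M23 = 16464/105125, giving b12 = -504/725, b13 = 96/145, b23 = -28/145, i.e. R = 147/725 - 504/725*e1 e2 + 96/145*e1 e3 - 28/145*e2 e3.
Its e2 e3 coefficient is negative, so report the other preimage -R.
Answer: -147/725 + 504/725*e1 e2 - 96/145*e1 e3 + 28/145*e2 e3. Uniqueness: Spin(3) -> SO(3) maps R and -R to the same rotation of trace -439189/525625; fixing the sign of the e2 e3 coefficient removes the ambiguity.


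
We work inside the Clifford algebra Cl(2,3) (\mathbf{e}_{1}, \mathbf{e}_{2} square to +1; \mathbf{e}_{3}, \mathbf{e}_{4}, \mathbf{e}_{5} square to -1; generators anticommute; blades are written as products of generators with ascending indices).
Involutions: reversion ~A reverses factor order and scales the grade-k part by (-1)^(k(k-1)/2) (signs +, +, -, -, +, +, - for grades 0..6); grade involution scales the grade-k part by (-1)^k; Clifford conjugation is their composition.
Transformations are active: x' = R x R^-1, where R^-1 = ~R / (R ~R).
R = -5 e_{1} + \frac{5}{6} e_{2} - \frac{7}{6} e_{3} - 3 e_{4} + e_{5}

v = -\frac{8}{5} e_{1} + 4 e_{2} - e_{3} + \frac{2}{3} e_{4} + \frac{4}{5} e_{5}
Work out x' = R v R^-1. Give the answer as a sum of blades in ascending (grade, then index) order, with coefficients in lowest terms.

~R = -5 e_{1} + \frac{5}{6} e_{2} - \frac{7}{6} e_{3} - 3 e_{4} + e_{5}, and R ~R = \frac{43}{3}, so R^-1 = ~R / (\frac{43}{3}).
R v = \frac{341}{30} - \frac{56}{3} e_{1} e_{2} + \frac{47}{15} e_{1} e_{3} - \frac{122}{15} e_{1} e_{4} - \frac{12}{5} e_{1} e_{5} + \frac{23}{6} e_{2} e_{3} + \frac{113}{9} e_{2} e_{4} - \frac{10}{3} e_{2} e_{5} - \frac{34}{9} e_{3} e_{4} + \frac{1}{15} e_{3} e_{5} - \frac{46}{15} e_{4} e_{5}
Answer: -\frac{1361}{215} e_{1} - \frac{691}{258} e_{2} - \frac{1097}{1290} e_{3} - \frac{3499}{645} e_{4} + \frac{169}{215} e_{5}


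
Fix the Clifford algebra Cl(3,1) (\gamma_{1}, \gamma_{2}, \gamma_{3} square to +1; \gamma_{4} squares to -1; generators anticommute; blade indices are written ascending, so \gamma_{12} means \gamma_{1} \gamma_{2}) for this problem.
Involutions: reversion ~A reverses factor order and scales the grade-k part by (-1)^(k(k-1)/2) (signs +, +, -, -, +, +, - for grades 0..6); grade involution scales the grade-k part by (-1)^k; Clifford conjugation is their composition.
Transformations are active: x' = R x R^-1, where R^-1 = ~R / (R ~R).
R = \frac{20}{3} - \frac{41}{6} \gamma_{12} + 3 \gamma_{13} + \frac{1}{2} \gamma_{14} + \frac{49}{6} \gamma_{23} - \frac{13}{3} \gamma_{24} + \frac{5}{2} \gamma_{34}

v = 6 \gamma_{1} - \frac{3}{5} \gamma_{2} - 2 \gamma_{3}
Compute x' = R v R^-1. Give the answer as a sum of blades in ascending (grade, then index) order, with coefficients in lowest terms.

~R = \frac{20}{3} + \frac{41}{6} \gamma_{12} - 3 \gamma_{13} - \frac{1}{2} \gamma_{14} - \frac{49}{6} \gamma_{23} + \frac{13}{3} \gamma_{24} - \frac{5}{2} \gamma_{34}, and R ~R = \frac{1274}{9}, so R^-1 = ~R / (\frac{1274}{9}).
R v = \frac{381}{10} \gamma_{1} + \frac{62}{3} \gamma_{2} - \frac{793}{30} \gamma_{3} - \frac{3}{5} \gamma_{4} + \frac{967}{15} \gamma_{123} - \frac{257}{10} \gamma_{124} + 16 \gamma_{134} - \frac{61}{6} \gamma_{234}
Answer: \frac{1840}{637} \gamma_{1} - \frac{53}{6370} \gamma_{2} - \frac{19041}{3185} \gamma_{3} + \frac{12293}{6370} \gamma_{4}


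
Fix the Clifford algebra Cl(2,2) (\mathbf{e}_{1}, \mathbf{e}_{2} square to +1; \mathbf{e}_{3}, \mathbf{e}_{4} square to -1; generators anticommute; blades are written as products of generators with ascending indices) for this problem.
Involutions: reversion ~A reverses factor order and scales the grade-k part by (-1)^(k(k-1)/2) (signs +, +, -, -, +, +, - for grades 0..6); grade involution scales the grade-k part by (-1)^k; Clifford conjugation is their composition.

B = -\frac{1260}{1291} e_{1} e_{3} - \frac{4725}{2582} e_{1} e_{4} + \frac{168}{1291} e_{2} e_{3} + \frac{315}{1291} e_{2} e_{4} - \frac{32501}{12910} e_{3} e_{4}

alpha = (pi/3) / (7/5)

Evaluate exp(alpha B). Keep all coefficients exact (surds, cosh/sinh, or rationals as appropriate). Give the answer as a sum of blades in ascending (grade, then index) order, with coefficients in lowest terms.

B^2 term by term: the squares give (-\frac{1260}{1291})^2*(e_{1} e_{3})^2 + (-\frac{4725}{2582})^2*(e_{1} e_{4})^2 + (\frac{168}{1291})^2*(e_{2} e_{3})^2 + (\frac{315}{1291})^2*(e_{2} e_{4})^2 + (-\frac{32501}{12910})^2*(e_{3} e_{4})^2 = \frac{1587600}{1666681}*(+1) + \frac{22325625}{6666724}*(+1) + \frac{28224}{1666681}*(+1) + \frac{99225}{1666681}*(+1) + \frac{1056315001}{166668100}*(-1) = -\frac{49}{25} (each basis 2-blade squares to minus the product of its generators' squares); cross terms between blades sharing an index anticommute and cancel; the commuting (index-disjoint) pairs give grade-4 terms 2*c*c'*(blade product), which cancel blade by blade — e_{1} e_{2} e_{3} e_{4}: \frac{793800}{1666681} - \frac{793800}{1666681} = 0 — confirming B is simple. So B^2 = -\frac{49}{25}.
B^2 = -\frac{49}{25} — B^2 < 0, so the exponential closes trigonometrically: l = \frac{7}{5}, alpha*l = \frac{\pi}{3}, so exp(alpha B) = cos(\frac{\pi}{3}) + (sin(\frac{\pi}{3})/(\frac{7}{5}))*B = \frac{1}{2} + (\frac{5 \sqrt{3}}{14})*B.
Answer: \frac{1}{2} - \frac{450 \sqrt{3}}{1291} e_{1} e_{3} - \frac{3375 \sqrt{3}}{5164} e_{1} e_{4} + \frac{60 \sqrt{3}}{1291} e_{2} e_{3} + \frac{225 \sqrt{3}}{2582} e_{2} e_{4} - \frac{4643 \sqrt{3}}{5164} e_{3} e_{4}


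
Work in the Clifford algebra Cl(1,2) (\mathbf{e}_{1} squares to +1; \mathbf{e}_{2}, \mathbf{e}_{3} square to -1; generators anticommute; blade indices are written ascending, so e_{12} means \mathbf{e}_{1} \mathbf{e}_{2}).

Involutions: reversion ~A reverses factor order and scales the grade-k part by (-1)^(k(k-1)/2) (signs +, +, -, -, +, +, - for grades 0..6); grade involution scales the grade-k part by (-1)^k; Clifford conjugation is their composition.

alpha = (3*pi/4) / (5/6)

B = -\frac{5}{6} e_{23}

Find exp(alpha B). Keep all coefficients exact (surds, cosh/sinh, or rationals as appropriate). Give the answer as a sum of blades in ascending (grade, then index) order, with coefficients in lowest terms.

B^2 = (-\frac{5}{6})^2*(e_{23})^2 = \frac{25}{36}*(-1) = -\frac{25}{36} (a basis 2-blade squares to minus the product of its generators' squares).
B^2 = -\frac{25}{36} — a negative square means the series sums to a rotation: l = \frac{5}{6}, alpha*l = \frac{3 \pi}{4}, so exp(alpha B) = cos(\frac{3 \pi}{4}) + (sin(\frac{3 \pi}{4})/(\frac{5}{6}))*B = - \frac{\sqrt{2}}{2} + (\frac{3 \sqrt{2}}{5})*B.
Answer: - \frac{\sqrt{2}}{2} - \frac{\sqrt{2}}{2} e_{23}
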